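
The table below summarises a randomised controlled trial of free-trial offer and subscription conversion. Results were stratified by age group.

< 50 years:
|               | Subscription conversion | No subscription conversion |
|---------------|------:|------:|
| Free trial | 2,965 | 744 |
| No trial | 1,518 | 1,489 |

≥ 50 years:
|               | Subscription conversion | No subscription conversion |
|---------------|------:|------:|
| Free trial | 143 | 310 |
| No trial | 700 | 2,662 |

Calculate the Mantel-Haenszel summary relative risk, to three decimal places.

1.577

RR_MH = Σ(aᵢ·n₀ᵢ/nᵢ) / Σ(cᵢ·n₁ᵢ/nᵢ), with n₁ᵢ = aᵢ+bᵢ (exposed), n₀ᵢ = cᵢ+dᵢ (unexposed), nᵢ = n₁ᵢ+n₀ᵢ.
Stratum 1 (< 50 years): n₁ = 3709, n₀ = 3007, n = 6716; a·n₀/n = 2965·3007/6716 = 1327.5395; c·n₁/n = 1518·3709/6716 = 838.3356
Stratum 2 (≥ 50 years): n₁ = 453, n₀ = 3362, n = 3815; a·n₀/n = 143·3362/3815 = 126.0199; c·n₁/n = 700·453/3815 = 83.1193
RR_MH = (1327.5395 + 126.0199) / (838.3356 + 83.1193) = 1453.5594 / 921.4549 = 1.57746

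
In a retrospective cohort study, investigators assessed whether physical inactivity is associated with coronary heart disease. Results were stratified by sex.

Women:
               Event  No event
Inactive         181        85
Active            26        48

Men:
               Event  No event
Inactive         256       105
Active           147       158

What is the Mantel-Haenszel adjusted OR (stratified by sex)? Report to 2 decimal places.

OR_MH = Σ(aᵢdᵢ/nᵢ) / Σ(bᵢcᵢ/nᵢ), where nᵢ is the stratum total.
Stratum 1 (Women): n = 340; a·d/n = 181·48/340 = 25.5529; b·c/n = 85·26/340 = 6.5000
Stratum 2 (Men): n = 666; a·d/n = 256·158/666 = 60.7327; b·c/n = 105·147/666 = 23.1757
OR_MH = (25.5529 + 60.7327) / (6.5000 + 23.1757) = 86.2857 / 29.6757 = 2.90762

2.91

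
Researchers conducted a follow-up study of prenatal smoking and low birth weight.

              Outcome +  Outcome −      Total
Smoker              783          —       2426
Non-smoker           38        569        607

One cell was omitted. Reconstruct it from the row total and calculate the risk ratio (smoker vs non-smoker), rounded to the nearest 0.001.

The missing cell is in the exposed row: 2426 − 783 = 1643.
So a = 783, b = 1643, c = 38, d = 569.
RR = [a/(a+b)] / [c/(c+d)] = (783/2426) / (38/607) = 0.32275/0.06260 = 5.15556

5.156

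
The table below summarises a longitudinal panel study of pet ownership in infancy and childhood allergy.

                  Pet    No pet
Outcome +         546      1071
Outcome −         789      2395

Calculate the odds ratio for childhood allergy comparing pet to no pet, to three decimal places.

Reading the table with exposure as columns: a = 546 (Pet, case), b = 789 (Pet, non-case), c = 1071 (No pet, case), d = 2395.
OR = (a·d)/(b·c) = (546 × 2395) / (789 × 1071) = 1307670 / 845019 = 1.54750
The odds of childhood allergy are about 1.55 times as high in the pet group.

1.548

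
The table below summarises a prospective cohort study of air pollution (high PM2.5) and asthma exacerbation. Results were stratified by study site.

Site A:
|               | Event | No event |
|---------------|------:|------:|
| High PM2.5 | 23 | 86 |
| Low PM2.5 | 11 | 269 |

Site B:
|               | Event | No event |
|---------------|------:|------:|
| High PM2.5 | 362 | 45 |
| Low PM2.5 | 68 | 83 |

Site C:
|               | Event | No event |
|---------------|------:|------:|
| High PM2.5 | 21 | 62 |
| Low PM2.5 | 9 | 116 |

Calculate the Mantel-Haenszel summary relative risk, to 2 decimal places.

RR_MH = Σ(aᵢ·n₀ᵢ/nᵢ) / Σ(cᵢ·n₁ᵢ/nᵢ), with n₁ᵢ = aᵢ+bᵢ (exposed), n₀ᵢ = cᵢ+dᵢ (unexposed), nᵢ = n₁ᵢ+n₀ᵢ.
Stratum 1 (Site A): n₁ = 109, n₀ = 280, n = 389; a·n₀/n = 23·280/389 = 16.5553; c·n₁/n = 11·109/389 = 3.0823
Stratum 2 (Site B): n₁ = 407, n₀ = 151, n = 558; a·n₀/n = 362·151/558 = 97.9606; c·n₁/n = 68·407/558 = 49.5986
Stratum 3 (Site C): n₁ = 83, n₀ = 125, n = 208; a·n₀/n = 21·125/208 = 12.6202; c·n₁/n = 9·83/208 = 3.5913
RR_MH = (16.5553 + 97.9606 + 12.6202) / (3.0823 + 49.5986 + 3.5913) = 127.1360 / 56.2722 = 2.25931

2.26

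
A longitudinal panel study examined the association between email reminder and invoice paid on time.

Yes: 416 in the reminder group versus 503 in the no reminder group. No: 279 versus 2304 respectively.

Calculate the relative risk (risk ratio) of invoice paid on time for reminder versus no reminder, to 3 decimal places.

From the description: a = 416, b = 279, c = 503, d = 2304.
Risk in exposed = 416/695 = 0.59856; risk in unexposed = 503/2807 = 0.17919.
RR = 0.59856 / 0.17919 = 3.34028
The risk among the exposed is 3.34 times that among the unexposed.

3.340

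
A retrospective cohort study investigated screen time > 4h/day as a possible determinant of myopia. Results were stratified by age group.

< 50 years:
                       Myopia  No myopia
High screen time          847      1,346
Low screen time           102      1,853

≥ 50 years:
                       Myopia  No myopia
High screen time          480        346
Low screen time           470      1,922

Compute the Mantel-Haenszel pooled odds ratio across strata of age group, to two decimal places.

OR_MH = Σ(aᵢdᵢ/nᵢ) / Σ(bᵢcᵢ/nᵢ), where nᵢ is the stratum total.
Stratum 1 (< 50 years): n = 4148; a·d/n = 847·1853/4148 = 378.3730; b·c/n = 1346·102/4148 = 33.0984
Stratum 2 (≥ 50 years): n = 3218; a·d/n = 480·1922/3218 = 286.6874; b·c/n = 346·470/3218 = 50.5345
OR_MH = (378.3730 + 286.6874) / (33.0984 + 50.5345) = 665.0603 / 83.6329 = 7.95214

7.95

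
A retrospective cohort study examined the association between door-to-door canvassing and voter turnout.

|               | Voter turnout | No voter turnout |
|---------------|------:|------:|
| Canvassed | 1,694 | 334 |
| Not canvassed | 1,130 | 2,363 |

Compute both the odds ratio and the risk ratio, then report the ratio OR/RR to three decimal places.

Cells: a = 1694, b = 334, c = 1130, d = 2363.
OR = (1694·2363)/(334·1130) = 4002922/377420 = 10.60601
Risk in exposed = 1694/2028 = 0.83531; risk in unexposed = 1130/3493 = 0.32350; RR = 2.58206
OR/RR = 10.60601 / 2.58206 = 4.10759
The outcome is not rare, so the OR lies further from 1 than the RR.

4.108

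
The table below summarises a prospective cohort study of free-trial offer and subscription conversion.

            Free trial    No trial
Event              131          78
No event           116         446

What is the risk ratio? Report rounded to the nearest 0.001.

Reading the table with exposure as columns: a = 131 (Free trial, case), b = 116 (Free trial, non-case), c = 78 (No trial, case), d = 446.
Risk in exposed = 131/247 = 0.53036; risk in unexposed = 78/524 = 0.14885.
RR = 0.53036 / 0.14885 = 3.56296
The risk among the exposed is 3.56 times that among the unexposed.

3.563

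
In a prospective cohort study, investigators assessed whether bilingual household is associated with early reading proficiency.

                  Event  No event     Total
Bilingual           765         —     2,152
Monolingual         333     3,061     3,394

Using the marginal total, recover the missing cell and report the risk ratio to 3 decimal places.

3.623

The missing cell is in the exposed row: 2152 − 765 = 1387.
So a = 765, b = 1387, c = 333, d = 3061.
RR = [a/(a+b)] / [c/(c+d)] = (765/2152) / (333/3394) = 0.35548/0.09811 = 3.62315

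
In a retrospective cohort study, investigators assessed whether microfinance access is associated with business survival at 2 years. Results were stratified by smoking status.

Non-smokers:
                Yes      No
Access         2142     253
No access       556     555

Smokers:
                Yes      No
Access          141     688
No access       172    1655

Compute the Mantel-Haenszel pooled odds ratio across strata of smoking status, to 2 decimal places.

OR_MH = Σ(aᵢdᵢ/nᵢ) / Σ(bᵢcᵢ/nᵢ), where nᵢ is the stratum total.
Stratum 1 (Non-smokers): n = 3506; a·d/n = 2142·555/3506 = 339.0787; b·c/n = 253·556/3506 = 40.1221
Stratum 2 (Smokers): n = 2656; a·d/n = 141·1655/2656 = 87.8596; b·c/n = 688·172/2656 = 44.5542
OR_MH = (339.0787 + 87.8596) / (40.1221 + 44.5542) = 426.9383 / 84.6763 = 5.04200

5.04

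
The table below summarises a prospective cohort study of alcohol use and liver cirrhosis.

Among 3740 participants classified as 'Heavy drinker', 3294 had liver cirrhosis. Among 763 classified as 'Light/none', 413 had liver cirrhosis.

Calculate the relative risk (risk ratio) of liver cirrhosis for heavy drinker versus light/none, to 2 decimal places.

1.63

From the description: a = 3294, b = 446, c = 413, d = 350.
Risk in exposed = 3294/3740 = 0.88075; risk in unexposed = 413/763 = 0.54128.
RR = 0.88075 / 0.54128 = 1.62715
The risk among the exposed is 1.63 times that among the unexposed.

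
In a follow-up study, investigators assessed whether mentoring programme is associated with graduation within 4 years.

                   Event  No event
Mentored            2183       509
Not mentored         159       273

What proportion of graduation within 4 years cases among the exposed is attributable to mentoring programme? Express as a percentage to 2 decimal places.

Cells: a = 2183, b = 509, c = 159, d = 273.
Risk in exposed = 2183/2692 = 0.81092; risk in unexposed = 159/432 = 0.36806.
RR = 0.81092/0.36806 = 2.20326
AR% = (RR − 1)/RR × 100 = (2.20326 − 1)/2.20326 × 100 = 54.6127%

54.61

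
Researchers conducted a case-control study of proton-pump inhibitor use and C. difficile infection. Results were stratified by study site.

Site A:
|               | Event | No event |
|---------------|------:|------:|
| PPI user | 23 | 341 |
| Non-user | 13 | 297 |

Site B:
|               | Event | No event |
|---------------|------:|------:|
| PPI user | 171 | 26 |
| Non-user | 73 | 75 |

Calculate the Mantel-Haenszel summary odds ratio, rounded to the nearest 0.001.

3.917

OR_MH = Σ(aᵢdᵢ/nᵢ) / Σ(bᵢcᵢ/nᵢ), where nᵢ is the stratum total.
Stratum 1 (Site A): n = 674; a·d/n = 23·297/674 = 10.1350; b·c/n = 341·13/674 = 6.5772
Stratum 2 (Site B): n = 345; a·d/n = 171·75/345 = 37.1739; b·c/n = 26·73/345 = 5.5014
OR_MH = (10.1350 + 37.1739) / (6.5772 + 5.5014) = 47.3089 / 12.0786 = 3.91676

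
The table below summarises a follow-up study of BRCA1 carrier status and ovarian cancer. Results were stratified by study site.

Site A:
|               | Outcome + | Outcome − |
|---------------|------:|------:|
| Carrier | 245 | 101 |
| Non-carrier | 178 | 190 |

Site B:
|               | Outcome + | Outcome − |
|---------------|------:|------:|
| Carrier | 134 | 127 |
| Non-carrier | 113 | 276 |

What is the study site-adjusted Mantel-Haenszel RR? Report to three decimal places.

RR_MH = Σ(aᵢ·n₀ᵢ/nᵢ) / Σ(cᵢ·n₁ᵢ/nᵢ), with n₁ᵢ = aᵢ+bᵢ (exposed), n₀ᵢ = cᵢ+dᵢ (unexposed), nᵢ = n₁ᵢ+n₀ᵢ.
Stratum 1 (Site A): n₁ = 346, n₀ = 368, n = 714; a·n₀/n = 245·368/714 = 126.2745; c·n₁/n = 178·346/714 = 86.2577
Stratum 2 (Site B): n₁ = 261, n₀ = 389, n = 650; a·n₀/n = 134·389/650 = 80.1938; c·n₁/n = 113·261/650 = 45.3738
RR_MH = (126.2745 + 80.1938) / (86.2577 + 45.3738) = 206.4684 / 131.6315 = 1.56853

1.569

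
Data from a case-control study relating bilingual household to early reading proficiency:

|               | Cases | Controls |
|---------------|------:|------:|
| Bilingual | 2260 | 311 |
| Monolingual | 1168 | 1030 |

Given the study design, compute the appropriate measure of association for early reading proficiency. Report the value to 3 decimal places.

Cells: a = 2260, b = 311, c = 1168, d = 1030.
This is a case-control study: participants were sampled on outcome status, so risks in the source population cannot be estimated directly — relative risk is not valid here. The odds ratio is the appropriate measure.
OR = (a·d)/(b·c) = (2260 × 1030) / (311 × 1168) = 2327800 / 363248 = 6.40829

6.408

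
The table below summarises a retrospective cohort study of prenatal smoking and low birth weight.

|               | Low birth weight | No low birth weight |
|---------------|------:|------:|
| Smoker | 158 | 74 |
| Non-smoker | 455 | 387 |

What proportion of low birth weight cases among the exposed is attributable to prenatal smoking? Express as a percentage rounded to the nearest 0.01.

Cells: a = 158, b = 74, c = 455, d = 387.
Risk in exposed = 158/232 = 0.68103; risk in unexposed = 455/842 = 0.54038.
RR = 0.68103/0.54038 = 1.26029
AR% = (RR − 1)/RR × 100 = (1.26029 − 1)/1.26029 × 100 = 20.6531%

20.65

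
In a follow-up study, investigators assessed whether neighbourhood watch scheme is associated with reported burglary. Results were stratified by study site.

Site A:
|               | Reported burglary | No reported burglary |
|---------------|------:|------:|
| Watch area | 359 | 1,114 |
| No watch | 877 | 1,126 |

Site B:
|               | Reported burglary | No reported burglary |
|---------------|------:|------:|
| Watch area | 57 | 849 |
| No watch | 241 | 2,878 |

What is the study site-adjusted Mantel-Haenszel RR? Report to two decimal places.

0.59

RR_MH = Σ(aᵢ·n₀ᵢ/nᵢ) / Σ(cᵢ·n₁ᵢ/nᵢ), with n₁ᵢ = aᵢ+bᵢ (exposed), n₀ᵢ = cᵢ+dᵢ (unexposed), nᵢ = n₁ᵢ+n₀ᵢ.
Stratum 1 (Site A): n₁ = 1473, n₀ = 2003, n = 3476; a·n₀/n = 359·2003/3476 = 206.8691; c·n₁/n = 877·1473/3476 = 371.6401
Stratum 2 (Site B): n₁ = 906, n₀ = 3119, n = 4025; a·n₀/n = 57·3119/4025 = 44.1697; c·n₁/n = 241·906/4025 = 54.2475
RR_MH = (206.8691 + 44.1697) / (371.6401 + 54.2475) = 251.0388 / 425.8876 = 0.58945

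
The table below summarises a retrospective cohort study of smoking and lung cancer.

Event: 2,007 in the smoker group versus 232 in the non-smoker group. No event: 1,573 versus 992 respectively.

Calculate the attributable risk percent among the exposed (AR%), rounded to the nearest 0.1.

From the description: a = 2007, b = 1573, c = 232, d = 992.
Risk in exposed = 2007/3580 = 0.56061; risk in unexposed = 232/1224 = 0.18954.
RR = 0.56061/0.18954 = 2.95772
AR% = (RR − 1)/RR × 100 = (2.95772 − 1)/2.95772 × 100 = 66.1902%

66.2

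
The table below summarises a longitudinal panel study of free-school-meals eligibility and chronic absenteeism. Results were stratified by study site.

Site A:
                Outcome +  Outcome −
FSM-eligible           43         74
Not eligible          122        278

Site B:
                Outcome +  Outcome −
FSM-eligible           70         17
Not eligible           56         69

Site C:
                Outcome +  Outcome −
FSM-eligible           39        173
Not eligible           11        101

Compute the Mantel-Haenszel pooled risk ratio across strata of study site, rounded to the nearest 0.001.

1.523

RR_MH = Σ(aᵢ·n₀ᵢ/nᵢ) / Σ(cᵢ·n₁ᵢ/nᵢ), with n₁ᵢ = aᵢ+bᵢ (exposed), n₀ᵢ = cᵢ+dᵢ (unexposed), nᵢ = n₁ᵢ+n₀ᵢ.
Stratum 1 (Site A): n₁ = 117, n₀ = 400, n = 517; a·n₀/n = 43·400/517 = 33.2689; c·n₁/n = 122·117/517 = 27.6093
Stratum 2 (Site B): n₁ = 87, n₀ = 125, n = 212; a·n₀/n = 70·125/212 = 41.2736; c·n₁/n = 56·87/212 = 22.9811
Stratum 3 (Site C): n₁ = 212, n₀ = 112, n = 324; a·n₀/n = 39·112/324 = 13.4815; c·n₁/n = 11·212/324 = 7.1975
RR_MH = (33.2689 + 41.2736 + 13.4815) / (27.6093 + 22.9811 + 7.1975) = 88.0239 / 57.7879 = 1.52322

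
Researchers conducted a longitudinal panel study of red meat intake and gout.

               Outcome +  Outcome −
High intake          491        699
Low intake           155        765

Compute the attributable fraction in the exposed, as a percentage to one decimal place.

Cells: a = 491, b = 699, c = 155, d = 765.
Risk in exposed = 491/1190 = 0.41261; risk in unexposed = 155/920 = 0.16848.
RR = 0.41261/0.16848 = 2.44901
AR% = (RR − 1)/RR × 100 = (2.44901 − 1)/2.44901 × 100 = 59.1672%

59.2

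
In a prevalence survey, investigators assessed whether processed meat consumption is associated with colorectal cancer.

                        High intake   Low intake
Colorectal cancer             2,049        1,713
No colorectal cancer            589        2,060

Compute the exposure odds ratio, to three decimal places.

Reading the table with exposure as columns: a = 2049 (High intake, case), b = 589 (High intake, non-case), c = 1713 (Low intake, case), d = 2060.
OR = (a·d)/(b·c) = (2049 × 2060) / (589 × 1713) = 4220940 / 1008957 = 4.18347
The odds of colorectal cancer are about 4.18 times as high in the high intake group.

4.183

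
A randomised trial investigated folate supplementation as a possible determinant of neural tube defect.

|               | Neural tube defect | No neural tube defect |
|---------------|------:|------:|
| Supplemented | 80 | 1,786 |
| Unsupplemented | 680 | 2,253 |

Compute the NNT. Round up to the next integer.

Risk in treated group = 80/1866 = 0.04287; risk in control = 680/2933 = 0.23184.
Absolute risk reduction = 0.23184 − 0.04287 = 0.18897
NNT = 1 / ARR = 1 / 0.18897 = 5.292 → round up → 6

6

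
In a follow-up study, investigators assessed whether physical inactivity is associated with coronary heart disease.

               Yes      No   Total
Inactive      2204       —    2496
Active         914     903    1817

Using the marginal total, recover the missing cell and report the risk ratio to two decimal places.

1.76

The missing cell is in the exposed row: 2496 − 2204 = 292.
So a = 2204, b = 292, c = 914, d = 903.
RR = [a/(a+b)] / [c/(c+d)] = (2204/2496) / (914/1817) = 0.88301/0.50303 = 1.75540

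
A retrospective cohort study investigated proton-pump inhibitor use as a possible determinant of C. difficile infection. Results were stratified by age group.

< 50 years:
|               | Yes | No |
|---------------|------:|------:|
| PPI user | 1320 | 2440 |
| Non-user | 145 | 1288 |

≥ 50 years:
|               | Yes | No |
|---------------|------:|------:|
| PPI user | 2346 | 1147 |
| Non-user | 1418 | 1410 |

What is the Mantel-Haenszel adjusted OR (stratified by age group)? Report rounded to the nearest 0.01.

2.61

OR_MH = Σ(aᵢdᵢ/nᵢ) / Σ(bᵢcᵢ/nᵢ), where nᵢ is the stratum total.
Stratum 1 (< 50 years): n = 5193; a·d/n = 1320·1288/5193 = 327.3946; b·c/n = 2440·145/5193 = 68.1302
Stratum 2 (≥ 50 years): n = 6321; a·d/n = 2346·1410/6321 = 523.3128; b·c/n = 1147·1418/6321 = 257.3083
OR_MH = (327.3946 + 523.3128) / (68.1302 + 257.3083) = 850.7073 / 325.4385 = 2.61403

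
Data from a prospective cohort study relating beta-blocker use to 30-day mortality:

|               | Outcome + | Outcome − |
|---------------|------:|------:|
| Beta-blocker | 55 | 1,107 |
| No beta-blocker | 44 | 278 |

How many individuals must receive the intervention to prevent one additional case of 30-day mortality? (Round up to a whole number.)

12

Risk in treated group = 55/1162 = 0.04733; risk in control = 44/322 = 0.13665.
Absolute risk reduction = 0.13665 − 0.04733 = 0.08931
NNT = 1 / ARR = 1 / 0.08931 = 11.196 → round up → 12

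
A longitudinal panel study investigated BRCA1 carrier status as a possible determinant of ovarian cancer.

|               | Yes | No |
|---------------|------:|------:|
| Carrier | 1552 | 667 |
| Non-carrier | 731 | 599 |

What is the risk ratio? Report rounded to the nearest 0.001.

1.273

Cells: a = 1552, b = 667, c = 731, d = 599.
Risk in exposed = 1552/2219 = 0.69941; risk in unexposed = 731/1330 = 0.54962.
RR = 0.69941 / 0.54962 = 1.27253
The risk among the exposed is 1.27 times that among the unexposed.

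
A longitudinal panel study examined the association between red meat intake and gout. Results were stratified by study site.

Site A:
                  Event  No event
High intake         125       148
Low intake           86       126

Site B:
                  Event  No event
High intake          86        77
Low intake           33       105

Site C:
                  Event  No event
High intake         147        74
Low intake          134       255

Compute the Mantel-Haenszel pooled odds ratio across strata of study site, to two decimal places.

2.43

OR_MH = Σ(aᵢdᵢ/nᵢ) / Σ(bᵢcᵢ/nᵢ), where nᵢ is the stratum total.
Stratum 1 (Site A): n = 485; a·d/n = 125·126/485 = 32.4742; b·c/n = 148·86/485 = 26.2433
Stratum 2 (Site B): n = 301; a·d/n = 86·105/301 = 30.0000; b·c/n = 77·33/301 = 8.4419
Stratum 3 (Site C): n = 610; a·d/n = 147·255/610 = 61.4508; b·c/n = 74·134/610 = 16.2557
OR_MH = (32.4742 + 30.0000 + 61.4508) / (26.2433 + 8.4419 + 16.2557) = 123.9250 / 50.9409 = 2.43272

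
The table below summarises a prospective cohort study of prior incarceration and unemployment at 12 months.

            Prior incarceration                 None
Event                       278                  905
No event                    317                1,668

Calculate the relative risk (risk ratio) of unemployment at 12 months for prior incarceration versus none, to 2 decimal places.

Reading the table with exposure as columns: a = 278 (Prior incarceration, case), b = 317 (Prior incarceration, non-case), c = 905 (None, case), d = 1668.
Risk in exposed = 278/595 = 0.46723; risk in unexposed = 905/2573 = 0.35173.
RR = 0.46723 / 0.35173 = 1.32837
The risk among the exposed is 1.33 times that among the unexposed.

1.33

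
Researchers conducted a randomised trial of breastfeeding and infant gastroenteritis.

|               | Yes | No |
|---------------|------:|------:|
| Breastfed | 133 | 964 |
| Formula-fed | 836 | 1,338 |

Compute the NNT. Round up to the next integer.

Risk in treated group = 133/1097 = 0.12124; risk in control = 836/2174 = 0.38454.
Absolute risk reduction = 0.38454 − 0.12124 = 0.26330
NNT = 1 / ARR = 1 / 0.26330 = 3.798 → round up → 4

4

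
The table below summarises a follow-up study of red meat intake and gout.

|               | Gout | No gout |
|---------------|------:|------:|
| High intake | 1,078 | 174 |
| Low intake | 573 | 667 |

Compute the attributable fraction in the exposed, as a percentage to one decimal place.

Cells: a = 1078, b = 174, c = 573, d = 667.
Risk in exposed = 1078/1252 = 0.86102; risk in unexposed = 573/1240 = 0.46210.
RR = 0.86102/0.46210 = 1.86329
AR% = (RR − 1)/RR × 100 = (1.86329 − 1)/1.86329 × 100 = 46.3316%

46.3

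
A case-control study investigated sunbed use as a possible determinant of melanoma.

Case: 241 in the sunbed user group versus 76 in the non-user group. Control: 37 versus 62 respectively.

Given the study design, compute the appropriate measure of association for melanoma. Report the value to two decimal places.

From the description: a = 241, b = 37, c = 76, d = 62.
This is a case-control study: participants were sampled on outcome status, so risks in the source population cannot be estimated directly — relative risk is not valid here. The odds ratio is the appropriate measure.
OR = (a·d)/(b·c) = (241 × 62) / (37 × 76) = 14942 / 2812 = 5.31366

5.31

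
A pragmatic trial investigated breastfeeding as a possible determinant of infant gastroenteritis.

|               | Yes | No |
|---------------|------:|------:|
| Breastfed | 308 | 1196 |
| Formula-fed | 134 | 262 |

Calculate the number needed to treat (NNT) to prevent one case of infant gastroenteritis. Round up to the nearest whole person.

Risk in treated group = 308/1504 = 0.20479; risk in control = 134/396 = 0.33838.
Absolute risk reduction = 0.33838 − 0.20479 = 0.13360
NNT = 1 / ARR = 1 / 0.13360 = 7.485 → round up → 8

8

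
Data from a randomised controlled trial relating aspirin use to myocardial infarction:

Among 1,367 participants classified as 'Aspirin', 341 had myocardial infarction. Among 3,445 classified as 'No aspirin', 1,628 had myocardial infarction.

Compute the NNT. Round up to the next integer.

5

Risk in treated group = 341/1367 = 0.24945; risk in control = 1628/3445 = 0.47257.
Absolute risk reduction = 0.47257 − 0.24945 = 0.22312
NNT = 1 / ARR = 1 / 0.22312 = 4.482 → round up → 5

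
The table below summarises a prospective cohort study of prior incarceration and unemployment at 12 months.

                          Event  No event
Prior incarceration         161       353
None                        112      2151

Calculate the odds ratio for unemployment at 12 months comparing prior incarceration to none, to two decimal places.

Cells: a = 161, b = 353, c = 112, d = 2151.
OR = (a·d)/(b·c) = (161 × 2151) / (353 × 112) = 346311 / 39536 = 8.75938
The odds of unemployment at 12 months are about 8.76 times as high in the prior incarceration group.

8.76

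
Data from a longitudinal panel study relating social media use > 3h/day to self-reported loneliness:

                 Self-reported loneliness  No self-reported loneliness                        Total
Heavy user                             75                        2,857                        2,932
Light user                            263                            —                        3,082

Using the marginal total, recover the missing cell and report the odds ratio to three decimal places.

The missing cell is in the unexposed row: 3082 − 263 = 2819.
So a = 75, b = 2857, c = 263, d = 2819.
OR = (a·d)/(b·c) = (75 × 2819) / (2857 × 263) = 211425 / 751391 = 0.28138

0.281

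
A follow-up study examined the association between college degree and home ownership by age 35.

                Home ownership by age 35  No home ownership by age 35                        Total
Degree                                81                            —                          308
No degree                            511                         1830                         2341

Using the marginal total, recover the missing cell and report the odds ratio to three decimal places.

The missing cell is in the exposed row: 308 − 81 = 227.
So a = 81, b = 227, c = 511, d = 1830.
OR = (a·d)/(b·c) = (81 × 1830) / (227 × 511) = 148230 / 115997 = 1.27788

1.278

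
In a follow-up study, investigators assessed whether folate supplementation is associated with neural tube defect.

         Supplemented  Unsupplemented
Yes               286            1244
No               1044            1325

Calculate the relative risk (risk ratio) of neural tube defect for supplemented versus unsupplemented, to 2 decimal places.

0.44

Reading the table with exposure as columns: a = 286 (Supplemented, case), b = 1044 (Supplemented, non-case), c = 1244 (Unsupplemented, case), d = 1325.
Risk in exposed = 286/1330 = 0.21504; risk in unexposed = 1244/2569 = 0.48424.
RR = 0.21504 / 0.48424 = 0.44408
The risk is 56% lower among the exposed than among the unexposed.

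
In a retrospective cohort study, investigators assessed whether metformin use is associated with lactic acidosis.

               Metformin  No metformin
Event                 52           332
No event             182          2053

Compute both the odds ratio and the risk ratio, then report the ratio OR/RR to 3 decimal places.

Reading the table with exposure as columns: a = 52 (Metformin, case), b = 182 (Metformin, non-case), c = 332 (No metformin, case), d = 2053.
OR = (52·2053)/(182·332) = 106756/60424 = 1.76678
Risk in exposed = 52/234 = 0.22222; risk in unexposed = 332/2385 = 0.13920; RR = 1.59639
OR/RR = 1.76678 / 1.59639 = 1.10674
The outcome is not rare, so the OR lies further from 1 than the RR.

1.107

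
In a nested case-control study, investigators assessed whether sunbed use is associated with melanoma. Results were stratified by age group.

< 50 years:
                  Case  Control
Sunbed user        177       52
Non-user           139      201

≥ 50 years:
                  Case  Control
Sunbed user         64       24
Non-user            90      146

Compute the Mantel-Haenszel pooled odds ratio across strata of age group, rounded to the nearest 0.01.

4.72

OR_MH = Σ(aᵢdᵢ/nᵢ) / Σ(bᵢcᵢ/nᵢ), where nᵢ is the stratum total.
Stratum 1 (< 50 years): n = 569; a·d/n = 177·201/569 = 62.5255; b·c/n = 52·139/569 = 12.7030
Stratum 2 (≥ 50 years): n = 324; a·d/n = 64·146/324 = 28.8395; b·c/n = 24·90/324 = 6.6667
OR_MH = (62.5255 + 28.8395) / (12.7030 + 6.6667) = 91.3650 / 19.3697 = 4.71691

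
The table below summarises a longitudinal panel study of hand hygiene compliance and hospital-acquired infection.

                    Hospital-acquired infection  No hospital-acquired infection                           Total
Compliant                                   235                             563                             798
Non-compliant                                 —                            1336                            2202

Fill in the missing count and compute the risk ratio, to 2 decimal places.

The missing cell is in the unexposed row: 2202 − 1336 = 866.
So a = 235, b = 563, c = 866, d = 1336.
RR = [a/(a+b)] / [c/(c+d)] = (235/798) / (866/2202) = 0.29449/0.39328 = 0.74880

0.75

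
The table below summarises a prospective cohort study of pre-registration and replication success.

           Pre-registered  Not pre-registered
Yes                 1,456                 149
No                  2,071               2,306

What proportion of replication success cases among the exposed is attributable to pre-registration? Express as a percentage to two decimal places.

Reading the table with exposure as columns: a = 1456 (Pre-registered, case), b = 2071 (Pre-registered, non-case), c = 149 (Not pre-registered, case), d = 2306.
Risk in exposed = 1456/3527 = 0.41282; risk in unexposed = 149/2455 = 0.06069.
RR = 0.41282/0.06069 = 6.80176
AR% = (RR − 1)/RR × 100 = (6.80176 − 1)/6.80176 × 100 = 85.2979%

85.30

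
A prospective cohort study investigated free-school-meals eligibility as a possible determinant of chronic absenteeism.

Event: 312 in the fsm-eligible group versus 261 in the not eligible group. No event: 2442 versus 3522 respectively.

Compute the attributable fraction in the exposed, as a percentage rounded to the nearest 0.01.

From the description: a = 312, b = 2442, c = 261, d = 3522.
Risk in exposed = 312/2754 = 0.11329; risk in unexposed = 261/3783 = 0.06899.
RR = 0.11329/0.06899 = 1.64205
AR% = (RR − 1)/RR × 100 = (1.64205 − 1)/1.64205 × 100 = 39.1005%

39.10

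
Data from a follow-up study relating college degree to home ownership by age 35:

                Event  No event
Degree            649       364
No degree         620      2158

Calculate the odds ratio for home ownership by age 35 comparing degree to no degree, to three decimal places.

Cells: a = 649, b = 364, c = 620, d = 2158.
OR = (a·d)/(b·c) = (649 × 2158) / (364 × 620) = 1400542 / 225680 = 6.20588
The odds of home ownership by age 35 are about 6.21 times as high in the degree group.

6.206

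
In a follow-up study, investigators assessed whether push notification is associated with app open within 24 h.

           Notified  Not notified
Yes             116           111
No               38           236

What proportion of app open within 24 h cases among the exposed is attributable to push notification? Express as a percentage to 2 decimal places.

57.53

Reading the table with exposure as columns: a = 116 (Notified, case), b = 38 (Notified, non-case), c = 111 (Not notified, case), d = 236.
Risk in exposed = 116/154 = 0.75325; risk in unexposed = 111/347 = 0.31988.
RR = 0.75325/0.31988 = 2.35474
AR% = (RR − 1)/RR × 100 = (2.35474 − 1)/2.35474 × 100 = 57.5325%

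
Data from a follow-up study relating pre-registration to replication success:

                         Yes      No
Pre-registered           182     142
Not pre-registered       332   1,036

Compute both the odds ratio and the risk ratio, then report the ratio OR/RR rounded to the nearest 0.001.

1.728

Cells: a = 182, b = 142, c = 332, d = 1036.
OR = (182·1036)/(142·332) = 188552/47144 = 3.99949
Risk in exposed = 182/324 = 0.56173; risk in unexposed = 332/1368 = 0.24269; RR = 2.31459
OR/RR = 3.99949 / 2.31459 = 1.72795
The outcome is not rare, so the OR lies further from 1 than the RR.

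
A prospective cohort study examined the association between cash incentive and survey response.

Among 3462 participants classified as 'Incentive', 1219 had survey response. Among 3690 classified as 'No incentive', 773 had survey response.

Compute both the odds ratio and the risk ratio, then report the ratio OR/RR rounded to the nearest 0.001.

1.220

From the description: a = 1219, b = 2243, c = 773, d = 2917.
OR = (1219·2917)/(2243·773) = 3555823/1733839 = 2.05084
Risk in exposed = 1219/3462 = 0.35211; risk in unexposed = 773/3690 = 0.20949; RR = 1.68083
OR/RR = 2.05084 / 1.68083 = 1.22013
The outcome is not rare, so the OR lies further from 1 than the RR.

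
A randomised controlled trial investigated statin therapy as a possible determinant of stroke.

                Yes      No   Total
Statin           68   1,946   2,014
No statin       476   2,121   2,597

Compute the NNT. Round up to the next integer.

Risk in treated group = 68/2014 = 0.03376; risk in control = 476/2597 = 0.18329.
Absolute risk reduction = 0.18329 − 0.03376 = 0.14952
NNT = 1 / ARR = 1 / 0.14952 = 6.688 → round up → 7

7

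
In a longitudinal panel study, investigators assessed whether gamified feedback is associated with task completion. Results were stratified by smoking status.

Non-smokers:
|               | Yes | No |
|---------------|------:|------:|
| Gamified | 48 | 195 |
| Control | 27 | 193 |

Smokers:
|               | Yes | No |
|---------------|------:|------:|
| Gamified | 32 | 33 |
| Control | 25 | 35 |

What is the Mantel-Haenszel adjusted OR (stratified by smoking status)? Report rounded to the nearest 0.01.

1.61

OR_MH = Σ(aᵢdᵢ/nᵢ) / Σ(bᵢcᵢ/nᵢ), where nᵢ is the stratum total.
Stratum 1 (Non-smokers): n = 463; a·d/n = 48·193/463 = 20.0086; b·c/n = 195·27/463 = 11.3715
Stratum 2 (Smokers): n = 125; a·d/n = 32·35/125 = 8.9600; b·c/n = 33·25/125 = 6.6000
OR_MH = (20.0086 + 8.9600) / (11.3715 + 6.6000) = 28.9686 / 17.9715 = 1.61192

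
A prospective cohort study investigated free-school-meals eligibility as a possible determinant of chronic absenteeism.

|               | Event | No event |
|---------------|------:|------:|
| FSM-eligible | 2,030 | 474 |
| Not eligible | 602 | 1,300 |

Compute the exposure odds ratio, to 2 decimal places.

9.25

Cells: a = 2030, b = 474, c = 602, d = 1300.
OR = (a·d)/(b·c) = (2030 × 1300) / (474 × 602) = 2639000 / 285348 = 9.24836
The odds of chronic absenteeism are about 9.25 times as high in the fsm-eligible group.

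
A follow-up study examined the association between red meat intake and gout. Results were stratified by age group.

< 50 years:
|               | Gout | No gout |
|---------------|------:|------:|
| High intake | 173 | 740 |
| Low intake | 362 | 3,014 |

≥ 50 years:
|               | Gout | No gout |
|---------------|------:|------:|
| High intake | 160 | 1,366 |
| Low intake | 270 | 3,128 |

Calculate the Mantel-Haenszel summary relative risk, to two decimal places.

RR_MH = Σ(aᵢ·n₀ᵢ/nᵢ) / Σ(cᵢ·n₁ᵢ/nᵢ), with n₁ᵢ = aᵢ+bᵢ (exposed), n₀ᵢ = cᵢ+dᵢ (unexposed), nᵢ = n₁ᵢ+n₀ᵢ.
Stratum 1 (< 50 years): n₁ = 913, n₀ = 3376, n = 4289; a·n₀/n = 173·3376/4289 = 136.1735; c·n₁/n = 362·913/4289 = 77.0590
Stratum 2 (≥ 50 years): n₁ = 1526, n₀ = 3398, n = 4924; a·n₀/n = 160·3398/4924 = 110.4143; c·n₁/n = 270·1526/4924 = 83.6759
RR_MH = (136.1735 + 110.4143) / (77.0590 + 83.6759) = 246.5878 / 160.7349 = 1.53413

1.53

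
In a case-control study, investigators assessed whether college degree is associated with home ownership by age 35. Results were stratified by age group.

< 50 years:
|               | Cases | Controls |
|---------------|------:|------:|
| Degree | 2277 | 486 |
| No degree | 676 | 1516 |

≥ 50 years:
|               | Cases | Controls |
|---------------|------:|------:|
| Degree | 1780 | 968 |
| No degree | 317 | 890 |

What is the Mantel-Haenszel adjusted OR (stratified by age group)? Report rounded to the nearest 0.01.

7.63

OR_MH = Σ(aᵢdᵢ/nᵢ) / Σ(bᵢcᵢ/nᵢ), where nᵢ is the stratum total.
Stratum 1 (< 50 years): n = 4955; a·d/n = 2277·1516/4955 = 696.6563; b·c/n = 486·676/4955 = 66.3039
Stratum 2 (≥ 50 years): n = 3955; a·d/n = 1780·890/3955 = 400.5563; b·c/n = 968·317/3955 = 77.5869
OR_MH = (696.6563 + 400.5563) / (66.3039 + 77.5869) = 1097.2126 / 143.8908 = 7.62531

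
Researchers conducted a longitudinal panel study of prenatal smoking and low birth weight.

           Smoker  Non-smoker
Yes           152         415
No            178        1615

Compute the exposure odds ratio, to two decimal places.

3.32

Reading the table with exposure as columns: a = 152 (Smoker, case), b = 178 (Smoker, non-case), c = 415 (Non-smoker, case), d = 1615.
OR = (a·d)/(b·c) = (152 × 1615) / (178 × 415) = 245480 / 73870 = 3.32314
The odds of low birth weight are about 3.32 times as high in the smoker group.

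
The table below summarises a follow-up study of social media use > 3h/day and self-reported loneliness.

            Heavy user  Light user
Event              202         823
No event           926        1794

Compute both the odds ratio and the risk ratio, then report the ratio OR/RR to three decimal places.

0.835

Reading the table with exposure as columns: a = 202 (Heavy user, case), b = 926 (Heavy user, non-case), c = 823 (Light user, case), d = 1794.
OR = (202·1794)/(926·823) = 362388/762098 = 0.47551
Risk in exposed = 202/1128 = 0.17908; risk in unexposed = 823/2617 = 0.31448; RR = 0.56944
OR/RR = 0.47551 / 0.56944 = 0.83506
The outcome is not rare, so the OR lies further from 1 than the RR.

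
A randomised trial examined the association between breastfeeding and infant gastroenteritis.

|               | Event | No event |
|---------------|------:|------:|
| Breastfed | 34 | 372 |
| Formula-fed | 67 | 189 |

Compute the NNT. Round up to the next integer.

6

Risk in treated group = 34/406 = 0.08374; risk in control = 67/256 = 0.26172.
Absolute risk reduction = 0.26172 − 0.08374 = 0.17797
NNT = 1 / ARR = 1 / 0.17797 = 5.619 → round up → 6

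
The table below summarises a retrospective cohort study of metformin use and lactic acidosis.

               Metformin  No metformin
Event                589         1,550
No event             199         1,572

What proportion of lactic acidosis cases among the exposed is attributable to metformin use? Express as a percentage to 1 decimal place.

33.6

Reading the table with exposure as columns: a = 589 (Metformin, case), b = 199 (Metformin, non-case), c = 1550 (No metformin, case), d = 1572.
Risk in exposed = 589/788 = 0.74746; risk in unexposed = 1550/3122 = 0.49648.
RR = 0.74746/0.49648 = 1.50553
AR% = (RR − 1)/RR × 100 = (1.50553 − 1)/1.50553 × 100 = 33.5783%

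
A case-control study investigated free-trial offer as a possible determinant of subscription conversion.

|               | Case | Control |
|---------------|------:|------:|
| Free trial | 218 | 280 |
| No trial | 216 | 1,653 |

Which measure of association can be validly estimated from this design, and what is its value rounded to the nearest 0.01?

Cells: a = 218, b = 280, c = 216, d = 1653.
This is a case-control study: participants were sampled on outcome status, so risks in the source population cannot be estimated directly — relative risk is not valid here. The odds ratio is the appropriate measure.
OR = (a·d)/(b·c) = (218 × 1653) / (280 × 216) = 360354 / 60480 = 5.95823

5.96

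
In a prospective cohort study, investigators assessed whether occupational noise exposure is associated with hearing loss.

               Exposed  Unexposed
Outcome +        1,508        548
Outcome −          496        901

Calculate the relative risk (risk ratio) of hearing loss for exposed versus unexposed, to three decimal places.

1.990

Reading the table with exposure as columns: a = 1508 (Exposed, case), b = 496 (Exposed, non-case), c = 548 (Unexposed, case), d = 901.
Risk in exposed = 1508/2004 = 0.75250; risk in unexposed = 548/1449 = 0.37819.
RR = 0.75250 / 0.37819 = 1.98972
The risk among the exposed is 1.99 times that among the unexposed.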